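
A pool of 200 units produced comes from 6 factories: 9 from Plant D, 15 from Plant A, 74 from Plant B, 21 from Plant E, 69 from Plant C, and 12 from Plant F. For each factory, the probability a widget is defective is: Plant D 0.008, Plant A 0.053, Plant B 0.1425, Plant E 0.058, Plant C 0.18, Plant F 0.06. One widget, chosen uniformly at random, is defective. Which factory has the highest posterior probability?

Plant C

Compute prior × likelihood for every hypothesis:
  Plant D: 0.045 × 0.008 = 0.00036
  Plant A: 0.075 × 0.053 = 0.003975
  Plant B: 0.37 × 0.1425 = 0.052725
  Plant E: 0.105 × 0.058 = 0.00609
  Plant C: 0.345 × 0.18 = 0.0621
  Plant F: 0.06 × 0.06 = 0.0036
Normalizing constant = 0.12885.
Largest term belongs to Plant C, so Plant C is most probable.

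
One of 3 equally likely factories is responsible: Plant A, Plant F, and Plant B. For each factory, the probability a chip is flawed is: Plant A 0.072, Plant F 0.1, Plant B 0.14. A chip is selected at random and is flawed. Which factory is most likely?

With a uniform prior (1/3 each), posterior ∝ likelihood:
  Plant A: 0.072
  Plant F: 0.1
  Plant B: 0.14
Normalizing constant = 0.312.
Largest term belongs to Plant B, so Plant B is most probable.

Plant B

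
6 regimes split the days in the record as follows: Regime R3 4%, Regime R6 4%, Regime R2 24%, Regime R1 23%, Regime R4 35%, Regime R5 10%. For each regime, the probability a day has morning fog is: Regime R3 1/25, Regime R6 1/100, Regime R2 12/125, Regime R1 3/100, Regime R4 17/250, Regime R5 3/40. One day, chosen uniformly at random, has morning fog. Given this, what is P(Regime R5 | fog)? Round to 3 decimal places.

By Bayes' rule, posterior ∝ prior × likelihood:
  Regime R3: 0.04 × 0.04 = 0.0016
  Regime R6: 0.04 × 0.01 = 0.0004
  Regime R2: 0.24 × 0.096 = 0.02304
  Regime R1: 0.23 × 0.03 = 0.0069
  Regime R4: 0.35 × 0.068 = 0.0238
  Regime R5: 0.1 × 0.075 = 0.0075
Total = 0.06324.
P(Regime R5 | evidence) = 0.0075 / 0.06324 ≈ 0.119.

0.119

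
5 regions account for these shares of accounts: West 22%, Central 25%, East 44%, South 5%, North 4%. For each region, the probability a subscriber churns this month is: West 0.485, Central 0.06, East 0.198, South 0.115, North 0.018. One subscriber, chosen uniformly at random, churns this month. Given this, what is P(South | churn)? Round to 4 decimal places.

0.0267

By Bayes' rule, posterior ∝ prior × likelihood:
  West: 0.22 × 0.485 = 0.1067
  Central: 0.25 × 0.06 = 0.015
  East: 0.44 × 0.198 = 0.08712
  South: 0.05 × 0.115 = 0.00575
  North: 0.04 × 0.018 = 0.00072
Total = 0.21529.
P(South | evidence) = 0.00575 / 0.21529 ≈ 0.0267.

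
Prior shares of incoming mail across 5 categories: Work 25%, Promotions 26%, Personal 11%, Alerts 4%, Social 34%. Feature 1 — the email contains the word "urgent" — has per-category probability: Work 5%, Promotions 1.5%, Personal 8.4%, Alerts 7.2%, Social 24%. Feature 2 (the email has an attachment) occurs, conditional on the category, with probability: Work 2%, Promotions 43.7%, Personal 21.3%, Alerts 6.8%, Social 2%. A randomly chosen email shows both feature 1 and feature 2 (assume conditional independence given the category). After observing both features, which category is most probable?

Unnormalized posteriors (prior × likelihood):
  Work: 0.25 × 0.05 × 0.02 = 0.00025
  Promotions: 0.26 × 0.015 × 0.437 = 0.0017043
  Personal: 0.11 × 0.084 × 0.213 = 0.00196812
  Alerts: 0.04 × 0.072 × 0.068 = 0.00019584
  Social: 0.34 × 0.24 × 0.02 = 0.001632
Sum = 0.00575026.
Largest term belongs to Personal, so Personal is most probable.

Personal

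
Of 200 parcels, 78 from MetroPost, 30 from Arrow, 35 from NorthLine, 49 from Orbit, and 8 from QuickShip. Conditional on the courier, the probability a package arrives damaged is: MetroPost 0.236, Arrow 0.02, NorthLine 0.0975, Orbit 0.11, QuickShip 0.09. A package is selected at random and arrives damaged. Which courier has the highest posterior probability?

MetroPost

Prior × likelihood for each hypothesis:
  MetroPost: 0.39 × 0.236 = 0.09204
  Arrow: 0.15 × 0.02 = 0.003
  NorthLine: 0.175 × 0.0975 = 0.0170625
  Orbit: 0.245 × 0.11 = 0.02695
  QuickShip: 0.04 × 0.09 = 0.0036
Sum = 0.1426525.
Largest term belongs to MetroPost, so MetroPost is most probable.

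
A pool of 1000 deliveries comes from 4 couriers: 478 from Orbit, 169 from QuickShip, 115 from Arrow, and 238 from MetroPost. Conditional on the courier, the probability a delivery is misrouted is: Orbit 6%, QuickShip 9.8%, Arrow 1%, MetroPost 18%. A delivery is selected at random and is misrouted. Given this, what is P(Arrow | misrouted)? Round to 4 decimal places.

0.0129

By Bayes' rule, posterior ∝ prior × likelihood:
  Orbit: 0.478 × 0.06 = 0.02868
  QuickShip: 0.169 × 0.098 = 0.016562
  Arrow: 0.115 × 0.01 = 0.00115
  MetroPost: 0.238 × 0.18 = 0.04284
Total = 0.089232.
P(Arrow | evidence) = 0.00115 / 0.089232 ≈ 0.0129.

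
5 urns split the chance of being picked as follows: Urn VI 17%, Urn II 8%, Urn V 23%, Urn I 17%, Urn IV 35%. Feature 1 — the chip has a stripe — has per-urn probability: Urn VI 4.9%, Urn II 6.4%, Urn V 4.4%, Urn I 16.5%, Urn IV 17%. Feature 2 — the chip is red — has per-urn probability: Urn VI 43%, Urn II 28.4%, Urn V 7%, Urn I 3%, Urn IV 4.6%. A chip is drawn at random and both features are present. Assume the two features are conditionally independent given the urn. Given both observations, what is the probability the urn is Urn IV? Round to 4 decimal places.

0.2936

Compute prior × likelihood for every hypothesis:
  Urn VI: 0.17 × 0.049 × 0.43 = 0.0035819
  Urn II: 0.08 × 0.064 × 0.284 = 0.00145408
  Urn V: 0.23 × 0.044 × 0.07 = 0.0007084
  Urn I: 0.17 × 0.165 × 0.03 = 0.0008415
  Urn IV: 0.35 × 0.17 × 0.046 = 0.002737
Normalizing constant = 0.00932288.
P(Urn IV | evidence) = 0.002737 / 0.00932288 ≈ 0.2936.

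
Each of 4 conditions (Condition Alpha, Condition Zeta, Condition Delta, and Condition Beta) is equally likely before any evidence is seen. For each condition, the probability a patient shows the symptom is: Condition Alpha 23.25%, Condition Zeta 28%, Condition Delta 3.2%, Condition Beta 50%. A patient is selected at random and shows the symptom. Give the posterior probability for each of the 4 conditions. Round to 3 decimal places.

Since the prior is uniform, the posterior is proportional to the likelihood:
  Condition Alpha: 0.2325
  Condition Zeta: 0.28
  Condition Delta: 0.032
  Condition Beta: 0.5
Total = 1.0445.
P(Condition Alpha | symptomatic) = 0.2325/1.0445 ≈ 0.223
P(Condition Zeta | symptomatic) = 0.28/1.0445 ≈ 0.268
P(Condition Delta | symptomatic) = 0.032/1.0445 ≈ 0.031
P(Condition Beta | symptomatic) = 0.5/1.0445 ≈ 0.479
(Check: 0.223+0.268+0.031+0.479 = 1.001.)

Condition Alpha 0.223, Condition Zeta 0.268, Condition Delta 0.031, Condition Beta 0.479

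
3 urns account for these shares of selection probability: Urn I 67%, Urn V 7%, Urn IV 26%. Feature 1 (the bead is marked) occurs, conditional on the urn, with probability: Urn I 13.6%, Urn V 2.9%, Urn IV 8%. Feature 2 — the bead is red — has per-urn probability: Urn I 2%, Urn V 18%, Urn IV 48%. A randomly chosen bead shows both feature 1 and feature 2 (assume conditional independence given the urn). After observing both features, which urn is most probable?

Unnormalized posteriors (prior × likelihood):
  Urn I: 0.67 × 0.136 × 0.02 = 0.0018224
  Urn V: 0.07 × 0.029 × 0.18 = 0.0003654
  Urn IV: 0.26 × 0.08 × 0.48 = 0.009984
Normalizing constant = 0.0121718.
Largest term belongs to Urn IV, so Urn IV is most probable.

Urn IV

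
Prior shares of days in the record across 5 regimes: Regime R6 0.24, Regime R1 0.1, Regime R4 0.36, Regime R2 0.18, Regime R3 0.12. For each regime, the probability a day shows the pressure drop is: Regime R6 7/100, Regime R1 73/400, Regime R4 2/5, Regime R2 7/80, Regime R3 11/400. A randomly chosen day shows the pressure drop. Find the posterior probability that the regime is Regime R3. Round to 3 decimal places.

0.017

Prior × likelihood for each hypothesis:
  Regime R6: 0.24 × 0.07 = 0.0168
  Regime R1: 0.1 × 0.1825 = 0.01825
  Regime R4: 0.36 × 0.4 = 0.144
  Regime R2: 0.18 × 0.0875 = 0.01575
  Regime R3: 0.12 × 0.0275 = 0.0033
Sum = 0.1981.
P(Regime R3 | evidence) = 0.0033 / 0.1981 ≈ 0.017.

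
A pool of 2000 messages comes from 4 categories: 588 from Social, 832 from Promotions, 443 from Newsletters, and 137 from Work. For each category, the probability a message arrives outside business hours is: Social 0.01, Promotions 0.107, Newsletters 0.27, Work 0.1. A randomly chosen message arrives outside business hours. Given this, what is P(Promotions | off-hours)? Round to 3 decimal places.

0.390

Unnormalized posteriors (prior × likelihood):
  Social: 0.294 × 0.01 = 0.00294
  Promotions: 0.416 × 0.107 = 0.044512
  Newsletters: 0.2215 × 0.27 = 0.059805
  Work: 0.0685 × 0.1 = 0.00685
Total = 0.114107.
P(Promotions | evidence) = 0.044512 / 0.114107 ≈ 0.390.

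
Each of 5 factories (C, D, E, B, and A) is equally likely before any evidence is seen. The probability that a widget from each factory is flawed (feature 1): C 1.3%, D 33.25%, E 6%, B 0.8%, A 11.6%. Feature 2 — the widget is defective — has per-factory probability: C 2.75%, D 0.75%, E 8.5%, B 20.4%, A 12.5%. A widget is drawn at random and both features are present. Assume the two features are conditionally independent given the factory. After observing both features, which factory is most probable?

With a uniform prior (1/5 each), posterior ∝ likelihood:
  C: 0.013 × 0.0275 = 0.0003575
  D: 0.3325 × 0.0075 = 0.00249375
  E: 0.06 × 0.085 = 0.0051
  B: 0.008 × 0.204 = 0.001632
  A: 0.116 × 0.125 = 0.0145
Normalizing constant = 0.02408325.
Largest term belongs to A, so A is most probable.

A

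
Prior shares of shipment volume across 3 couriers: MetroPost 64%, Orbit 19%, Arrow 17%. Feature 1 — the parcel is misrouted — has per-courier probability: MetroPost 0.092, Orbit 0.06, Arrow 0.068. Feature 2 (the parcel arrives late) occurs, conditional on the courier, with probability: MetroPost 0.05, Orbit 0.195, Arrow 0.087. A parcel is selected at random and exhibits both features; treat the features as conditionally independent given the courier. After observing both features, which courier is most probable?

MetroPost

Compute prior × likelihood for every hypothesis:
  MetroPost: 0.64 × 0.092 × 0.05 = 0.002944
  Orbit: 0.19 × 0.06 × 0.195 = 0.002223
  Arrow: 0.17 × 0.068 × 0.087 = 0.00100572
Sum = 0.00617272.
Largest term belongs to MetroPost, so MetroPost is most probable.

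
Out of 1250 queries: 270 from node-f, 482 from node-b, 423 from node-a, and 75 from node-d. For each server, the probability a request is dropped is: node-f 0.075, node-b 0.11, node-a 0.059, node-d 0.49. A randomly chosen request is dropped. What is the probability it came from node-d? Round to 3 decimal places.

By Bayes' rule, posterior ∝ prior × likelihood:
  node-f: 0.216 × 0.075 = 0.0162
  node-b: 0.3856 × 0.11 = 0.042416
  node-a: 0.3384 × 0.059 = 0.0199656
  node-d: 0.06 × 0.49 = 0.0294
Sum = 0.1079816.
P(node-d | evidence) = 0.0294 / 0.1079816 ≈ 0.272.

0.272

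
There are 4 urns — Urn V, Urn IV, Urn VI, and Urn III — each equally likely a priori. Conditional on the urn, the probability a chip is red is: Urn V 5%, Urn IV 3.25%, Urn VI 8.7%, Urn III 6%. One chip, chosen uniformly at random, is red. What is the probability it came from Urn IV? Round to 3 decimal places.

0.142

With a uniform prior (1/4 each), posterior ∝ likelihood:
  Urn V: 0.05
  Urn IV: 0.0325
  Urn VI: 0.087
  Urn III: 0.06
Total = 0.2295.
P(Urn IV | evidence) = 0.0325 / 0.2295 ≈ 0.142.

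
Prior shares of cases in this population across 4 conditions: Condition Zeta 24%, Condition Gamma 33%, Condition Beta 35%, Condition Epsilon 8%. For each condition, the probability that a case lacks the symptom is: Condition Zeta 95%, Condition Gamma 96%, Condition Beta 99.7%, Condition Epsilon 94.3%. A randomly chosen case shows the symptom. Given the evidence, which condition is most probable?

Taking complements, P(symptomatic | each) = Condition Zeta 0.05, Condition Gamma 0.04, Condition Beta 0.003, Condition Epsilon 0.057.
Compute prior × likelihood for every hypothesis:
  Condition Zeta: 0.24 × 0.05 = 0.012
  Condition Gamma: 0.33 × 0.04 = 0.0132
  Condition Beta: 0.35 × 0.003 = 0.00105
  Condition Epsilon: 0.08 × 0.057 = 0.00456
Normalizing constant = 0.03081.
Largest term belongs to Condition Gamma, so Condition Gamma is most probable.

Condition Gamma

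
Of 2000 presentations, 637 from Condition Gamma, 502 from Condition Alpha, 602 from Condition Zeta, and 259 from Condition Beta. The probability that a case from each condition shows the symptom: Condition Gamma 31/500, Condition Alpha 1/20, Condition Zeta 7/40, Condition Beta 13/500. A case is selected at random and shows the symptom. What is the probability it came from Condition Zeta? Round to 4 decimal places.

Unnormalized posteriors (prior × likelihood):
  Condition Gamma: 0.3185 × 0.062 = 0.019747
  Condition Alpha: 0.251 × 0.05 = 0.01255
  Condition Zeta: 0.301 × 0.175 = 0.052675
  Condition Beta: 0.1295 × 0.026 = 0.003367
Total = 0.088339.
P(Condition Zeta | evidence) = 0.052675 / 0.088339 ≈ 0.5963.

0.5963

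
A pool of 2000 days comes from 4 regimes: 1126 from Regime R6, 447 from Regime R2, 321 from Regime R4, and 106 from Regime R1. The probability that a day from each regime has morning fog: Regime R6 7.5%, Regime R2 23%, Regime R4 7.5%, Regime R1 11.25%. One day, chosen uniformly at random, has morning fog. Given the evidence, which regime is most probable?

Regime R2

Compute prior × likelihood for every hypothesis:
  Regime R6: 0.563 × 0.075 = 0.042225
  Regime R2: 0.2235 × 0.23 = 0.051405
  Regime R4: 0.1605 × 0.075 = 0.0120375
  Regime R1: 0.053 × 0.1125 = 0.0059625
Sum = 0.11163.
Largest term belongs to Regime R2, so Regime R2 is most probable.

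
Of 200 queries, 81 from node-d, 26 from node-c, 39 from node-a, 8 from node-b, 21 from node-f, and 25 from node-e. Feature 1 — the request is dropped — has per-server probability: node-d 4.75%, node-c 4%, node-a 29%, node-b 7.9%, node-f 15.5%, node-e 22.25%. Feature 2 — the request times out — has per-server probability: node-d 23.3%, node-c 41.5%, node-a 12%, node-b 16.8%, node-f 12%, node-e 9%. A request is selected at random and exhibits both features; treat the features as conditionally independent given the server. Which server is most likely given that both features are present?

node-a

Compute prior × likelihood for every hypothesis:
  node-d: 0.405 × 0.0475 × 0.233 = 0.0044823375
  node-c: 0.13 × 0.04 × 0.415 = 0.002158
  node-a: 0.195 × 0.29 × 0.12 = 0.006786
  node-b: 0.04 × 0.079 × 0.168 = 0.00053088
  node-f: 0.105 × 0.155 × 0.12 = 0.001953
  node-e: 0.125 × 0.2225 × 0.09 = 0.002503125
Sum = 0.0184133425.
Largest term belongs to node-a, so node-a is most probable.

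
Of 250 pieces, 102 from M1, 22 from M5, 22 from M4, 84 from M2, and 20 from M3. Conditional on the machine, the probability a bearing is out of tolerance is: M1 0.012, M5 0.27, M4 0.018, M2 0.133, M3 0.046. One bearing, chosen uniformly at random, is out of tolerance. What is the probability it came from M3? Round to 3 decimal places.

Compute prior × likelihood for every hypothesis:
  M1: 0.408 × 0.012 = 0.004896
  M5: 0.088 × 0.27 = 0.02376
  M4: 0.088 × 0.018 = 0.001584
  M2: 0.336 × 0.133 = 0.044688
  M3: 0.08 × 0.046 = 0.00368
Sum = 0.078608.
P(M3 | evidence) = 0.00368 / 0.078608 ≈ 0.047.

0.047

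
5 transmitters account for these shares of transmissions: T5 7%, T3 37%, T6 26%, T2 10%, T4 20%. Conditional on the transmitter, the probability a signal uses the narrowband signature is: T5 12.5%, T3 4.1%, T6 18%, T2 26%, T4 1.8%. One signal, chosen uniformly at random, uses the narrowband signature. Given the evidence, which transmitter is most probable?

Compute prior × likelihood for every hypothesis:
  T5: 0.07 × 0.125 = 0.00875
  T3: 0.37 × 0.041 = 0.01517
  T6: 0.26 × 0.18 = 0.0468
  T2: 0.1 × 0.26 = 0.026
  T4: 0.2 × 0.018 = 0.0036
Sum = 0.10032.
Largest term belongs to T6, so T6 is most probable.

T6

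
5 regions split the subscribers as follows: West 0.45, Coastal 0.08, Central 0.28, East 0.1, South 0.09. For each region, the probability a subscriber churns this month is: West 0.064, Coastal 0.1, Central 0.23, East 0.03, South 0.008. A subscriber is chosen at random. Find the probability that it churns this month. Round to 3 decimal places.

0.105

By Bayes' rule, posterior ∝ prior × likelihood:
  West: 0.45 × 0.064 = 0.0288
  Coastal: 0.08 × 0.1 = 0.008
  Central: 0.28 × 0.23 = 0.0644
  East: 0.1 × 0.03 = 0.003
  South: 0.09 × 0.008 = 0.00072
P(churn) = 0.0288 + 0.008 + 0.0644 + 0.003 + 0.00072 = 0.10492 → 0.105.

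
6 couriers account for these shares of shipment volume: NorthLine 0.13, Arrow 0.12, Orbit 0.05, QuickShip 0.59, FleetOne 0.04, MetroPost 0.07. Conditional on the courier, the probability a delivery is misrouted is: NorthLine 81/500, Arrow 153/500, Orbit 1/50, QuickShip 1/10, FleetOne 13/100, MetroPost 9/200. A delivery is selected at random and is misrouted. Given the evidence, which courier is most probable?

QuickShip

By Bayes' rule, posterior ∝ prior × likelihood:
  NorthLine: 0.13 × 0.162 = 0.02106
  Arrow: 0.12 × 0.306 = 0.03672
  Orbit: 0.05 × 0.02 = 0.001
  QuickShip: 0.59 × 0.1 = 0.059
  FleetOne: 0.04 × 0.13 = 0.0052
  MetroPost: 0.07 × 0.045 = 0.00315
Total = 0.12613.
Largest term belongs to QuickShip, so QuickShip is most probable.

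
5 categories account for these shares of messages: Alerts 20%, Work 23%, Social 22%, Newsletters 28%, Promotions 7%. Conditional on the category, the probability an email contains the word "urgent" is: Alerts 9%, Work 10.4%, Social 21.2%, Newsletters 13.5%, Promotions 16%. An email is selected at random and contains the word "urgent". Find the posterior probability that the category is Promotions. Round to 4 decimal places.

Prior × likelihood for each hypothesis:
  Alerts: 0.2 × 0.09 = 0.018
  Work: 0.23 × 0.104 = 0.02392
  Social: 0.22 × 0.212 = 0.04664
  Newsletters: 0.28 × 0.135 = 0.0378
  Promotions: 0.07 × 0.16 = 0.0112
Total = 0.13756.
P(Promotions | evidence) = 0.0112 / 0.13756 ≈ 0.0814.

0.0814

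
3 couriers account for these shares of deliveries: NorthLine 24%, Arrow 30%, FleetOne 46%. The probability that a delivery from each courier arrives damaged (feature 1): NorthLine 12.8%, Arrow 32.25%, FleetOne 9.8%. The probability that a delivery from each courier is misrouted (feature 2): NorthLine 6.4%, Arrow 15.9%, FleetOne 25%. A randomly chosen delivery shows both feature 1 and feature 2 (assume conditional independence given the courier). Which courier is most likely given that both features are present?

Arrow

By Bayes' rule, posterior ∝ prior × likelihood:
  NorthLine: 0.24 × 0.128 × 0.064 = 0.00196608
  Arrow: 0.3 × 0.3225 × 0.159 = 0.01538325
  FleetOne: 0.46 × 0.098 × 0.25 = 0.01127
Total = 0.02861933.
Largest term belongs to Arrow, so Arrow is most probable.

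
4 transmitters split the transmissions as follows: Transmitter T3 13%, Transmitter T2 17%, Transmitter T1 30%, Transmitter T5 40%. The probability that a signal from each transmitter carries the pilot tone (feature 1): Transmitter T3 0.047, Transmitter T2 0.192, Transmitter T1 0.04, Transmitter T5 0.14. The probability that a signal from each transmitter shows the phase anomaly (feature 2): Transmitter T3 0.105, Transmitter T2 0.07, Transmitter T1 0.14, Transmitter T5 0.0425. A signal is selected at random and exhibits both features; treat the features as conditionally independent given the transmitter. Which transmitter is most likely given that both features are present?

By Bayes' rule, posterior ∝ prior × likelihood:
  Transmitter T3: 0.13 × 0.047 × 0.105 = 0.00064155
  Transmitter T2: 0.17 × 0.192 × 0.07 = 0.0022848
  Transmitter T1: 0.3 × 0.04 × 0.14 = 0.00168
  Transmitter T5: 0.4 × 0.14 × 0.0425 = 0.00238
Normalizing constant = 0.00698635.
Largest term belongs to Transmitter T5, so Transmitter T5 is most probable.

Transmitter T5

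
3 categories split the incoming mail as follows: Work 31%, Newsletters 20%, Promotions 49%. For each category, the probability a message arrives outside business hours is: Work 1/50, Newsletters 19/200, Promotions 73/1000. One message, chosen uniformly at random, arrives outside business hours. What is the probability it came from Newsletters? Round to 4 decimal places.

0.3116

By Bayes' rule, posterior ∝ prior × likelihood:
  Work: 0.31 × 0.02 = 0.0062
  Newsletters: 0.2 × 0.095 = 0.019
  Promotions: 0.49 × 0.073 = 0.03577
Normalizing constant = 0.06097.
P(Newsletters | evidence) = 0.019 / 0.06097 ≈ 0.3116.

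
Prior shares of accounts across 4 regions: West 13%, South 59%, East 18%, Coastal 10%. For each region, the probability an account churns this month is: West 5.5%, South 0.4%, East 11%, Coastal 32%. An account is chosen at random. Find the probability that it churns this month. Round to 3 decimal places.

0.061

Compute prior × likelihood for every hypothesis:
  West: 0.13 × 0.055 = 0.00715
  South: 0.59 × 0.004 = 0.00236
  East: 0.18 × 0.11 = 0.0198
  Coastal: 0.1 × 0.32 = 0.032
P(churn) = 0.00715 + 0.00236 + 0.0198 + 0.032 = 0.06131 → 0.061.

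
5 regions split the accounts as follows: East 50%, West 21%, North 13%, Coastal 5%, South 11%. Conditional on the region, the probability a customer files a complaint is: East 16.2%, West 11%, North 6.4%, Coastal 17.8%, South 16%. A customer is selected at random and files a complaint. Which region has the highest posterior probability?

East

Compute prior × likelihood for every hypothesis:
  East: 0.5 × 0.162 = 0.081
  West: 0.21 × 0.11 = 0.0231
  North: 0.13 × 0.064 = 0.00832
  Coastal: 0.05 × 0.178 = 0.0089
  South: 0.11 × 0.16 = 0.0176
Total = 0.13892.
Largest term belongs to East, so East is most probable.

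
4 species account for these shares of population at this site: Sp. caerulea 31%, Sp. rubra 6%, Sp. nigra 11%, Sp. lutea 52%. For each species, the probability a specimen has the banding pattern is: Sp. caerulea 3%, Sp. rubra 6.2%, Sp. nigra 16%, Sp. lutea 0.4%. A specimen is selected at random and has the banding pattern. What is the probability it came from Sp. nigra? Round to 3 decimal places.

0.538

Prior × likelihood for each hypothesis:
  Sp. caerulea: 0.31 × 0.03 = 0.0093
  Sp. rubra: 0.06 × 0.062 = 0.00372
  Sp. nigra: 0.11 × 0.16 = 0.0176
  Sp. lutea: 0.52 × 0.004 = 0.00208
Normalizing constant = 0.0327.
P(Sp. nigra | evidence) = 0.0176 / 0.0327 ≈ 0.538.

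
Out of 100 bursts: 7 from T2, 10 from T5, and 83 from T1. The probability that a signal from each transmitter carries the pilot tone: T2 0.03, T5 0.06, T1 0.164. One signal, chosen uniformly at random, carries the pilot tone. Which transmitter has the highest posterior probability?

T1

By Bayes' rule, posterior ∝ prior × likelihood:
  T2: 0.07 × 0.03 = 0.0021
  T5: 0.1 × 0.06 = 0.006
  T1: 0.83 × 0.164 = 0.13612
Total = 0.14422.
Largest term belongs to T1, so T1 is most probable.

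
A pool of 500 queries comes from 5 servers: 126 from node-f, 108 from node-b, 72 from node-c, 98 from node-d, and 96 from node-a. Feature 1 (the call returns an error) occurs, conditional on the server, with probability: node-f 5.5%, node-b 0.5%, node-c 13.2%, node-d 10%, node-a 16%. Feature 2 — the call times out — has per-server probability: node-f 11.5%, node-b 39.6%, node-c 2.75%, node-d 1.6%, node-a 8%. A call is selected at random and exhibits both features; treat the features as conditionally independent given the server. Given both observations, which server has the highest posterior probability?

node-a

Unnormalized posteriors (prior × likelihood):
  node-f: 0.252 × 0.055 × 0.115 = 0.0015939
  node-b: 0.216 × 0.005 × 0.396 = 0.00042768
  node-c: 0.144 × 0.132 × 0.0275 = 0.00052272
  node-d: 0.196 × 0.1 × 0.016 = 0.0003136
  node-a: 0.192 × 0.16 × 0.08 = 0.0024576
Total = 0.0053155.
Largest term belongs to node-a, so node-a is most probable.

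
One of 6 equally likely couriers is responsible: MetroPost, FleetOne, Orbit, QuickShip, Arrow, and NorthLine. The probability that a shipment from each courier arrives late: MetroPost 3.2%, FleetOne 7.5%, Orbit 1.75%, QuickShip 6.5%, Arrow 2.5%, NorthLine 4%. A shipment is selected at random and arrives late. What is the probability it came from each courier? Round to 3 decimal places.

MetroPost 0.126, FleetOne 0.295, Orbit 0.069, QuickShip 0.255, Arrow 0.098, NorthLine 0.157

With a uniform prior (1/6 each), posterior ∝ likelihood:
  MetroPost: 0.032
  FleetOne: 0.075
  Orbit: 0.0175
  QuickShip: 0.065
  Arrow: 0.025
  NorthLine: 0.04
Total = 0.2545.
P(MetroPost | late) = 0.032/0.2545 ≈ 0.126
P(FleetOne | late) = 0.075/0.2545 ≈ 0.295
P(Orbit | late) = 0.0175/0.2545 ≈ 0.069
P(QuickShip | late) = 0.065/0.2545 ≈ 0.255
P(Arrow | late) = 0.025/0.2545 ≈ 0.098
P(NorthLine | late) = 0.04/0.2545 ≈ 0.157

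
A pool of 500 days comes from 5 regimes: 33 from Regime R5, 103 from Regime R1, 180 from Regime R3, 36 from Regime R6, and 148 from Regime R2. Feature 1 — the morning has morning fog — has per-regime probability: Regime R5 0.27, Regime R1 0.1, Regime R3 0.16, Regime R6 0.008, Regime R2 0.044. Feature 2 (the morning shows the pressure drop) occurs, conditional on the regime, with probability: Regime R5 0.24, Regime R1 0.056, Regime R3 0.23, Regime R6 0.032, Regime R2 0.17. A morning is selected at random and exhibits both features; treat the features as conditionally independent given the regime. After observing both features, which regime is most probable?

By Bayes' rule, posterior ∝ prior × likelihood:
  Regime R5: 0.066 × 0.27 × 0.24 = 0.0042768
  Regime R1: 0.206 × 0.1 × 0.056 = 0.0011536
  Regime R3: 0.36 × 0.16 × 0.23 = 0.013248
  Regime R6: 0.072 × 0.008 × 0.032 = 0.000018432
  Regime R2: 0.296 × 0.044 × 0.17 = 0.00221408
Sum = 0.020910912.
Largest term belongs to Regime R3, so Regime R3 is most probable.

Regime R3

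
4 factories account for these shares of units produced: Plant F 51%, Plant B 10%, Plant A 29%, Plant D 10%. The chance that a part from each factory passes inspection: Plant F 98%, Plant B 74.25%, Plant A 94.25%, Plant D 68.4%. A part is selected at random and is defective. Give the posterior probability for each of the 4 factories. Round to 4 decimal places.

Plant F 0.1211, Plant B 0.3057, Plant A 0.1980, Plant D 0.3752

Taking complements, P(defective | each) = Plant F 0.02, Plant B 0.2575, Plant A 0.0575, Plant D 0.316.
Compute prior × likelihood for every hypothesis:
  Plant F: 0.51 × 0.02 = 0.0102
  Plant B: 0.1 × 0.2575 = 0.02575
  Plant A: 0.29 × 0.0575 = 0.016675
  Plant D: 0.1 × 0.316 = 0.0316
Total = 0.084225.
P(Plant F | defective) = 0.0102/0.084225 ≈ 0.1211
P(Plant B | defective) = 0.02575/0.084225 ≈ 0.3057
P(Plant A | defective) = 0.016675/0.084225 ≈ 0.1980
P(Plant D | defective) = 0.0316/0.084225 ≈ 0.3752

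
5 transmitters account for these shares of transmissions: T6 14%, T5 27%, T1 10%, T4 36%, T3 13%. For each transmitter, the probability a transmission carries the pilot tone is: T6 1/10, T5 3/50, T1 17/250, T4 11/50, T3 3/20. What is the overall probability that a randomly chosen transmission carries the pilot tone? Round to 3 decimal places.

By Bayes' rule, posterior ∝ prior × likelihood:
  T6: 0.14 × 0.1 = 0.014
  T5: 0.27 × 0.06 = 0.0162
  T1: 0.1 × 0.068 = 0.0068
  T4: 0.36 × 0.22 = 0.0792
  T3: 0.13 × 0.15 = 0.0195
P(pilot) = 0.014 + 0.0162 + 0.0068 + 0.0792 + 0.0195 = 0.1357 → 0.136.

0.136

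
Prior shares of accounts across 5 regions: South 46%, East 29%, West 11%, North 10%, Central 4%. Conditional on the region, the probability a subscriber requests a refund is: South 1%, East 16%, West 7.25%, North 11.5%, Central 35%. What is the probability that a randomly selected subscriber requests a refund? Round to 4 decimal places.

Compute prior × likelihood for every hypothesis:
  South: 0.46 × 0.01 = 0.0046
  East: 0.29 × 0.16 = 0.0464
  West: 0.11 × 0.0725 = 0.007975
  North: 0.1 × 0.115 = 0.0115
  Central: 0.04 × 0.35 = 0.014
P(refund) = 0.0046 + 0.0464 + 0.007975 + 0.0115 + 0.014 = 0.084475 → 0.0845.

0.0845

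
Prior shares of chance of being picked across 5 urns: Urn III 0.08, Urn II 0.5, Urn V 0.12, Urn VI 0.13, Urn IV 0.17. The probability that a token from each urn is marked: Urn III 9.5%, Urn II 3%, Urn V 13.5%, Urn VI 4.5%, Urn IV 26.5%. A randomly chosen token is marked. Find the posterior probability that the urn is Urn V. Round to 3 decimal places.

Unnormalized posteriors (prior × likelihood):
  Urn III: 0.08 × 0.095 = 0.0076
  Urn II: 0.5 × 0.03 = 0.015
  Urn V: 0.12 × 0.135 = 0.0162
  Urn VI: 0.13 × 0.045 = 0.00585
  Urn IV: 0.17 × 0.265 = 0.04505
Total = 0.0897.
P(Urn V | evidence) = 0.0162 / 0.0897 ≈ 0.181.

0.181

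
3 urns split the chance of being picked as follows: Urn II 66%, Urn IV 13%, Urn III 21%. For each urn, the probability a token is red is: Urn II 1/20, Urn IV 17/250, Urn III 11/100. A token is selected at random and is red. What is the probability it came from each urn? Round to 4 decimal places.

Urn II 0.5082, Urn IV 0.1361, Urn III 0.3557

Compute prior × likelihood for every hypothesis:
  Urn II: 0.66 × 0.05 = 0.033
  Urn IV: 0.13 × 0.068 = 0.00884
  Urn III: 0.21 × 0.11 = 0.0231
Total = 0.06494.
P(Urn II | red) = 0.033/0.06494 ≈ 0.5082
P(Urn IV | red) = 0.00884/0.06494 ≈ 0.1361
P(Urn III | red) = 0.0231/0.06494 ≈ 0.3557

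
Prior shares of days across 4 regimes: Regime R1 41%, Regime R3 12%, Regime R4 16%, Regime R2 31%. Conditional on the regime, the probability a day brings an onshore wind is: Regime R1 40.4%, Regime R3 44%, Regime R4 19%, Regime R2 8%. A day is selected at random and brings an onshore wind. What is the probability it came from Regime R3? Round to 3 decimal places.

By Bayes' rule, posterior ∝ prior × likelihood:
  Regime R1: 0.41 × 0.404 = 0.16564
  Regime R3: 0.12 × 0.44 = 0.0528
  Regime R4: 0.16 × 0.19 = 0.0304
  Regime R2: 0.31 × 0.08 = 0.0248
Total = 0.27364.
P(Regime R3 | evidence) = 0.0528 / 0.27364 ≈ 0.193.

0.193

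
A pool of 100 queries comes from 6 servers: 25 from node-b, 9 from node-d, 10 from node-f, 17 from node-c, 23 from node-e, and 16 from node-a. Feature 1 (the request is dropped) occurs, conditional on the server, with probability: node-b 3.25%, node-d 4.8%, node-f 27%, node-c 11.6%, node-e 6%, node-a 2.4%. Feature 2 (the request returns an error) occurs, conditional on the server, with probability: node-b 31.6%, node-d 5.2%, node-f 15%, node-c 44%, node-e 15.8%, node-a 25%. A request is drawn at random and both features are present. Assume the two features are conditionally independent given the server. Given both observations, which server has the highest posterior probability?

node-c

By Bayes' rule, posterior ∝ prior × likelihood:
  node-b: 0.25 × 0.0325 × 0.316 = 0.0025675
  node-d: 0.09 × 0.048 × 0.052 = 0.00022464
  node-f: 0.1 × 0.27 × 0.15 = 0.00405
  node-c: 0.17 × 0.116 × 0.44 = 0.0086768
  node-e: 0.23 × 0.06 × 0.158 = 0.0021804
  node-a: 0.16 × 0.024 × 0.25 = 0.00096
Total = 0.01865934.
Largest term belongs to node-c, so node-c is most probable.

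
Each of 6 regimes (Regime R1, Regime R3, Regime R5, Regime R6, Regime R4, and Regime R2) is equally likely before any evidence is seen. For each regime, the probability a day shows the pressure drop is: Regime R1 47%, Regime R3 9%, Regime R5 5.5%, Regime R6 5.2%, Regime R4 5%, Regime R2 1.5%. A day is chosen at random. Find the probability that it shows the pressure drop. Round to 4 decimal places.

0.1220

With a uniform prior (1/6 each), posterior ∝ likelihood:
  Regime R1: 0.47
  Regime R3: 0.09
  Regime R5: 0.055
  Regime R6: 0.052
  Regime R4: 0.05
  Regime R2: 0.015
P(drop) = (1/6) × (0.47 + 0.09 + 0.055 + 0.052 + 0.05 + 0.015) = 0.732/6 ≈ 0.1220.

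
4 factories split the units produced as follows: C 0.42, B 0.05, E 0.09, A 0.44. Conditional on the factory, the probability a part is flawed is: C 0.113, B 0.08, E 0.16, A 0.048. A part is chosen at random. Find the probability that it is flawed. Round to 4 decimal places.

0.0870

By Bayes' rule, posterior ∝ prior × likelihood:
  C: 0.42 × 0.113 = 0.04746
  B: 0.05 × 0.08 = 0.004
  E: 0.09 × 0.16 = 0.0144
  A: 0.44 × 0.048 = 0.02112
P(flawed) = 0.04746 + 0.004 + 0.0144 + 0.02112 = 0.08698 → 0.0870.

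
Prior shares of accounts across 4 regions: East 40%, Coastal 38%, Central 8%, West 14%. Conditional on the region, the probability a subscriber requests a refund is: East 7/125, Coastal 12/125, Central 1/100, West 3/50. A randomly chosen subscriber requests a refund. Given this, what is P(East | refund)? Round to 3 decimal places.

Prior × likelihood for each hypothesis:
  East: 0.4 × 0.056 = 0.0224
  Coastal: 0.38 × 0.096 = 0.03648
  Central: 0.08 × 0.01 = 0.0008
  West: 0.14 × 0.06 = 0.0084
Sum = 0.06808.
P(East | evidence) = 0.0224 / 0.06808 ≈ 0.329.

0.329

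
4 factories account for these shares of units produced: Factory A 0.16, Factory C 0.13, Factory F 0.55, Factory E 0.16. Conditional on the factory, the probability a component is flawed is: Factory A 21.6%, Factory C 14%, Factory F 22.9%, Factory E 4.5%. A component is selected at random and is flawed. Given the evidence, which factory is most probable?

Unnormalized posteriors (prior × likelihood):
  Factory A: 0.16 × 0.216 = 0.03456
  Factory C: 0.13 × 0.14 = 0.0182
  Factory F: 0.55 × 0.229 = 0.12595
  Factory E: 0.16 × 0.045 = 0.0072
Normalizing constant = 0.18591.
Largest term belongs to Factory F, so Factory F is most probable.

Factory F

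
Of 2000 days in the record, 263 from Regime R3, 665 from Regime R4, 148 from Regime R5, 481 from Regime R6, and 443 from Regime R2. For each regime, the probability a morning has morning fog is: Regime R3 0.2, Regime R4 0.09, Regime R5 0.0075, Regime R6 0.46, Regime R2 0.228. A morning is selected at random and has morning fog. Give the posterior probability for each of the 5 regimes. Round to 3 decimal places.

By Bayes' rule, posterior ∝ prior × likelihood:
  Regime R3: 0.1315 × 0.2 = 0.0263
  Regime R4: 0.3325 × 0.09 = 0.029925
  Regime R5: 0.074 × 0.0075 = 0.000555
  Regime R6: 0.2405 × 0.46 = 0.11063
  Regime R2: 0.2215 × 0.228 = 0.050502
Normalizing constant = 0.217912.
P(Regime R3 | fog) = 0.0263/0.217912 ≈ 0.121
P(Regime R4 | fog) = 0.029925/0.217912 ≈ 0.137
P(Regime R5 | fog) = 0.000555/0.217912 ≈ 0.003
P(Regime R6 | fog) = 0.11063/0.217912 ≈ 0.508
P(Regime R2 | fog) = 0.050502/0.217912 ≈ 0.232

Regime R3 0.121, Regime R4 0.137, Regime R5 0.003, Regime R6 0.508, Regime R2 0.232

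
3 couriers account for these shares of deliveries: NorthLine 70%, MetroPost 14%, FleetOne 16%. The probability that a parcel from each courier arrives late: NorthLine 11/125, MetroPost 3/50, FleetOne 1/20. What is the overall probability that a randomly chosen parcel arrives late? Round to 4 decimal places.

0.0780

By Bayes' rule, posterior ∝ prior × likelihood:
  NorthLine: 0.7 × 0.088 = 0.0616
  MetroPost: 0.14 × 0.06 = 0.0084
  FleetOne: 0.16 × 0.05 = 0.008
P(late) = 0.0616 + 0.0084 + 0.008 = 0.078 → 0.0780.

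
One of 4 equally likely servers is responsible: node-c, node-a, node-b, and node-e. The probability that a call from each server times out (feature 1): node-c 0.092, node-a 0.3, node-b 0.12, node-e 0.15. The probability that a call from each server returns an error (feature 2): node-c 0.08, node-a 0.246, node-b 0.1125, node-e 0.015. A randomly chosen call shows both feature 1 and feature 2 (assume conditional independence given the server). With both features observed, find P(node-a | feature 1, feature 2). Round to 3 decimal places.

0.762

Since the prior is uniform, the posterior is proportional to the likelihood:
  node-c: 0.092 × 0.08 = 0.00736
  node-a: 0.3 × 0.246 = 0.0738
  node-b: 0.12 × 0.1125 = 0.0135
  node-e: 0.15 × 0.015 = 0.00225
Total = 0.09691.
P(node-a | evidence) = 0.0738 / 0.09691 ≈ 0.762.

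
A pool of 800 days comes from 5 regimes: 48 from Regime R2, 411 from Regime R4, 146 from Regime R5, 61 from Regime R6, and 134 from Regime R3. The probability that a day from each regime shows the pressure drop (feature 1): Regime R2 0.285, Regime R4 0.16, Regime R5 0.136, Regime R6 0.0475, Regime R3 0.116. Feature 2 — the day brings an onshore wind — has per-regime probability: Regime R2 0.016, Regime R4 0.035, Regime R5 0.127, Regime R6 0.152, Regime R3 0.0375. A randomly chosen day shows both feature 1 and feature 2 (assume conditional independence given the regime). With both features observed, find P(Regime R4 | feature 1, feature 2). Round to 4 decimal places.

0.3795

By Bayes' rule, posterior ∝ prior × likelihood:
  Regime R2: 0.06 × 0.285 × 0.016 = 0.0002736
  Regime R4: 0.51375 × 0.16 × 0.035 = 0.002877
  Regime R5: 0.1825 × 0.136 × 0.127 = 0.00315214
  Regime R6: 0.07625 × 0.0475 × 0.152 = 0.000550525
  Regime R3: 0.1675 × 0.116 × 0.0375 = 0.000728625
Total = 0.00758189.
P(Regime R4 | evidence) = 0.002877 / 0.00758189 ≈ 0.3795.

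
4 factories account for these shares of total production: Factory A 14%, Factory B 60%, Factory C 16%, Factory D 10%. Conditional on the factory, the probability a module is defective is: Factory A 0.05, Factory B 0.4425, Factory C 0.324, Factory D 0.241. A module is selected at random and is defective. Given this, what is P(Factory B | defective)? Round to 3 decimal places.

Compute prior × likelihood for every hypothesis:
  Factory A: 0.14 × 0.05 = 0.007
  Factory B: 0.6 × 0.4425 = 0.2655
  Factory C: 0.16 × 0.324 = 0.05184
  Factory D: 0.1 × 0.241 = 0.0241
Total = 0.34844.
P(Factory B | evidence) = 0.2655 / 0.34844 ≈ 0.762.

0.762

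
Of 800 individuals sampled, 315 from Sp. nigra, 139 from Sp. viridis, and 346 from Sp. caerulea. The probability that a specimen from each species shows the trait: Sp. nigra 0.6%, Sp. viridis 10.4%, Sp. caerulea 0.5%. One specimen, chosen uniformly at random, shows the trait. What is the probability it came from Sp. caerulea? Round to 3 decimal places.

Compute prior × likelihood for every hypothesis:
  Sp. nigra: 0.39375 × 0.006 = 0.0023625
  Sp. viridis: 0.17375 × 0.104 = 0.01807
  Sp. caerulea: 0.4325 × 0.005 = 0.0021625
Sum = 0.022595.
P(Sp. caerulea | evidence) = 0.0021625 / 0.022595 ≈ 0.096.

0.096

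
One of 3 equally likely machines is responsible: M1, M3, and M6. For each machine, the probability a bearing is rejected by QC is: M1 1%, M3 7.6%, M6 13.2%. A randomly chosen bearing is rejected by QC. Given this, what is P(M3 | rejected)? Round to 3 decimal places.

0.349

Since the prior is uniform, the posterior is proportional to the likelihood:
  M1: 0.01
  M3: 0.076
  M6: 0.132
Normalizing constant = 0.218.
P(M3 | evidence) = 0.076 / 0.218 ≈ 0.349.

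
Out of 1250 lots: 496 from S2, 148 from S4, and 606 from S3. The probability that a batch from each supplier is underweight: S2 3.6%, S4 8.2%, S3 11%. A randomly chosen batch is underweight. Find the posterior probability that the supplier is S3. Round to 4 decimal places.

Prior × likelihood for each hypothesis:
  S2: 0.3968 × 0.036 = 0.0142848
  S4: 0.1184 × 0.082 = 0.0097088
  S3: 0.4848 × 0.11 = 0.053328
Sum = 0.0773216.
P(S3 | evidence) = 0.053328 / 0.0773216 ≈ 0.6897.

0.6897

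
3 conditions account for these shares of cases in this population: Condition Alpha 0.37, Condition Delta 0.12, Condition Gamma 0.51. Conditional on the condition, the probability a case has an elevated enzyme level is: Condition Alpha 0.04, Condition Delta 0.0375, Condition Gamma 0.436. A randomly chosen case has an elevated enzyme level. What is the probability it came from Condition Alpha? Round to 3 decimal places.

0.061

Prior × likelihood for each hypothesis:
  Condition Alpha: 0.37 × 0.04 = 0.0148
  Condition Delta: 0.12 × 0.0375 = 0.0045
  Condition Gamma: 0.51 × 0.436 = 0.22236
Normalizing constant = 0.24166.
P(Condition Alpha | evidence) = 0.0148 / 0.24166 ≈ 0.061.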